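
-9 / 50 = -0.18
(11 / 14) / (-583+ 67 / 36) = -198 / 146447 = -0.00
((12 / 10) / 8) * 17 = 2.55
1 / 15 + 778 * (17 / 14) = 99202 / 105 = 944.78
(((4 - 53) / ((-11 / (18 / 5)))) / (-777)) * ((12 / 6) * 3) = -252 / 2035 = -0.12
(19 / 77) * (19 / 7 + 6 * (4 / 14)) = 589 / 539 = 1.09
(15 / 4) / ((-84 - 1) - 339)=-15 / 1696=-0.01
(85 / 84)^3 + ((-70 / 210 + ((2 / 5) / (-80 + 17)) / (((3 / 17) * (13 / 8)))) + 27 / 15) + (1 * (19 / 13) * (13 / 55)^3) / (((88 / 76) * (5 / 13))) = 2.52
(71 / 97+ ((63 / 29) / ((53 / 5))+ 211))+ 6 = 32491995 / 149089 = 217.94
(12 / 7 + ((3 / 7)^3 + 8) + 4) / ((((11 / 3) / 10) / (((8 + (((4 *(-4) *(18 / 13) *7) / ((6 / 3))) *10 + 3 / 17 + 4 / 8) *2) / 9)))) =-5372097810 / 833833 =-6442.65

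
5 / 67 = 0.07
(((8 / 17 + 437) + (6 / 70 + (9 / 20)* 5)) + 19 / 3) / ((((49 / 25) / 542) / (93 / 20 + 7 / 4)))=13812054832 / 17493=789576.11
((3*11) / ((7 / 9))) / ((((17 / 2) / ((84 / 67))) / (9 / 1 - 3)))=42768 / 1139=37.55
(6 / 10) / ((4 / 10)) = 3 / 2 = 1.50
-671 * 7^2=-32879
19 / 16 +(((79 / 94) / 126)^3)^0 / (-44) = 205 / 176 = 1.16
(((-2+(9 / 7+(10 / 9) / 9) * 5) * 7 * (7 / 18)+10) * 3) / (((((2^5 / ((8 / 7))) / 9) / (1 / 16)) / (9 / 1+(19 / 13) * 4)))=6679151 / 314496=21.24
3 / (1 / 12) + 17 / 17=37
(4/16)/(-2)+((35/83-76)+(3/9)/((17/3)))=-853875/11288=-75.64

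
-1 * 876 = -876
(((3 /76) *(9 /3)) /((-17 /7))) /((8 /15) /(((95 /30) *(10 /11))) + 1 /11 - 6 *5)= 5775 /3520292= 0.00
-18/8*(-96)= 216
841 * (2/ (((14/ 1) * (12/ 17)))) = 14297/ 84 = 170.20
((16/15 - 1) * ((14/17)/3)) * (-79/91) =-158/9945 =-0.02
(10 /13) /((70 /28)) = 4 /13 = 0.31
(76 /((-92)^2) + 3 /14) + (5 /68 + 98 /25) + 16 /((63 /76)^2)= 49080402157 /1784660850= 27.50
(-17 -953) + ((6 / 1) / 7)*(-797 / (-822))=-929433 / 959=-969.17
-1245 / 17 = -73.24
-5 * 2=-10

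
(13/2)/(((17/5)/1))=65/34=1.91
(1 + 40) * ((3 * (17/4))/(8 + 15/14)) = 14637/254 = 57.63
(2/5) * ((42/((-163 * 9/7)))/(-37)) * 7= 1372/90465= 0.02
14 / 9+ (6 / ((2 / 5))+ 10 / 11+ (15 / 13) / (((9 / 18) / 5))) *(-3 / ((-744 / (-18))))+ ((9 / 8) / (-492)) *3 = -23213129 / 52344864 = -0.44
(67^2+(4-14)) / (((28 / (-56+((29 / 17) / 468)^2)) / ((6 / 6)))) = -8958.00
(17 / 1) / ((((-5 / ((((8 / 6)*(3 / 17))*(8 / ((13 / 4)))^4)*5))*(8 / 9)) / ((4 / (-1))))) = 18874368 / 28561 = 660.84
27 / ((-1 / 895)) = -24165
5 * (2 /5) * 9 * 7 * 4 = 504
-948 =-948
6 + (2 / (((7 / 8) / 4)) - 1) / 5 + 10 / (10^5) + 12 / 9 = 1882021 / 210000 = 8.96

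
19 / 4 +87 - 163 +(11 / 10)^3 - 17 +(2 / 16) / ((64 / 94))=-2775533 / 32000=-86.74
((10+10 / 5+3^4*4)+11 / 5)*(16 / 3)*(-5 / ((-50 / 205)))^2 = 11370284 / 15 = 758018.93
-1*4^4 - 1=-257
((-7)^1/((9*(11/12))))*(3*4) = -112/11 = -10.18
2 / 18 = 1 / 9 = 0.11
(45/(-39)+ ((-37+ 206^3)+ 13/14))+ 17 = 1591006831/182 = 8741795.77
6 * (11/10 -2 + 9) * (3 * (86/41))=62694/205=305.82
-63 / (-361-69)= 0.15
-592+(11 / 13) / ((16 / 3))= -123103 / 208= -591.84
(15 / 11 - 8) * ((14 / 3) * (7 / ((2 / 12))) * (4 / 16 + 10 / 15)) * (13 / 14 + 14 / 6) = -70007 / 18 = -3889.28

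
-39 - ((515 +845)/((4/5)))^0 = -40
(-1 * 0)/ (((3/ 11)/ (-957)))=0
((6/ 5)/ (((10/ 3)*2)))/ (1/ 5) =9/ 10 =0.90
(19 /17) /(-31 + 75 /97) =-1843 /49844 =-0.04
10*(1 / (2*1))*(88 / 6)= 220 / 3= 73.33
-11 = -11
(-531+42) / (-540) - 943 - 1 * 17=-172637 / 180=-959.09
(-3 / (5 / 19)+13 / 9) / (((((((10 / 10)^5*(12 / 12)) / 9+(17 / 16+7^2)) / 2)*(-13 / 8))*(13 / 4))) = 0.08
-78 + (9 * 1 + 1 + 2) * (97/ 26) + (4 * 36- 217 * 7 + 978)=-5593/ 13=-430.23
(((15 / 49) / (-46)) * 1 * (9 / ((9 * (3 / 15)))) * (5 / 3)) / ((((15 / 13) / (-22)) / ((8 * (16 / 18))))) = 228800 / 30429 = 7.52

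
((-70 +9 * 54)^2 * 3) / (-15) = -173056 / 5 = -34611.20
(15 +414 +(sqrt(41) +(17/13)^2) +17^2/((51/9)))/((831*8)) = sqrt(41)/6648 +81409/1123512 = 0.07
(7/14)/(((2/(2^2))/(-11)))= -11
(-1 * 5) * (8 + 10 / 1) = -90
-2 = -2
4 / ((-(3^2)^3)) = -4 / 729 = -0.01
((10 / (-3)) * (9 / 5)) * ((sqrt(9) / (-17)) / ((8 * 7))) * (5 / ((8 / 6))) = 135 / 1904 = 0.07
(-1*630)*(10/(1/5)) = -31500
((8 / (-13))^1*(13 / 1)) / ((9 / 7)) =-56 / 9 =-6.22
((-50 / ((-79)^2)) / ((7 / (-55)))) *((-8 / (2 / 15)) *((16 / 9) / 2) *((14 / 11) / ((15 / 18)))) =-32000 / 6241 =-5.13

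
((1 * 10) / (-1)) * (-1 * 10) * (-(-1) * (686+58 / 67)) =4602000 / 67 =68686.57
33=33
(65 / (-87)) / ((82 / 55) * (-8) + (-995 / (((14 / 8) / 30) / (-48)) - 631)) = -25025 / 27402257151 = -0.00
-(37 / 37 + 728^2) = -529985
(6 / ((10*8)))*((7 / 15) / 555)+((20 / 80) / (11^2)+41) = 550699597 / 13431000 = 41.00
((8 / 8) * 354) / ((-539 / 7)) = -354 / 77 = -4.60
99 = 99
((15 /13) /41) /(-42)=-5 /7462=-0.00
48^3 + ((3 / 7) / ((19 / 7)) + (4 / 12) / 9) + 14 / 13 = 737546530 / 6669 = 110593.27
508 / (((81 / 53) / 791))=21296884 / 81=262924.49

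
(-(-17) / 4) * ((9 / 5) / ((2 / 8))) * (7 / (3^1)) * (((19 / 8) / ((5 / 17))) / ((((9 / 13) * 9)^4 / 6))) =1097799157 / 478296900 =2.30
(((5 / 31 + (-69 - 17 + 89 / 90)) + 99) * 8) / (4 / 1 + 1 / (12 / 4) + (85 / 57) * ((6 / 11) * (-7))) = -33004444 / 396645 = -83.21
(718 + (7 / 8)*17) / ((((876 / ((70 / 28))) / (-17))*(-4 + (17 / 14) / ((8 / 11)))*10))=697697 / 457272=1.53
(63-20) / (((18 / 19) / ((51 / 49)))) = 13889 / 294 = 47.24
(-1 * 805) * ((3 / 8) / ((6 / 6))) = -2415 / 8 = -301.88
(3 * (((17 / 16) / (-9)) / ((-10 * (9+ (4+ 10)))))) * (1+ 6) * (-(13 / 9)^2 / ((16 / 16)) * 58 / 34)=-34307 / 894240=-0.04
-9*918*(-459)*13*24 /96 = 24649677 /2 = 12324838.50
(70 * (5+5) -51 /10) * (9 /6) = 1042.35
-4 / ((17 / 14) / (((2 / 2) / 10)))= -28 / 85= -0.33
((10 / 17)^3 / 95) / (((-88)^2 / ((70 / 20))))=175 / 180719792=0.00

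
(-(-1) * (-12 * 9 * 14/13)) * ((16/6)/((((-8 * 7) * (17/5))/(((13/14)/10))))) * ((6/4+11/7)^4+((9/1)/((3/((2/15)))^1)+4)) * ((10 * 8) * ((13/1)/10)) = 2098881369/1428595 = 1469.19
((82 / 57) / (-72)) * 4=-41 / 513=-0.08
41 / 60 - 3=-139 / 60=-2.32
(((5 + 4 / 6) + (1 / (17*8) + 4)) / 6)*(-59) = -232873 / 2448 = -95.13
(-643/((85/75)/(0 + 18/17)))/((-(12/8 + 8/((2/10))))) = 347220/23987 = 14.48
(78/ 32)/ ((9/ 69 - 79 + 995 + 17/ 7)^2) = 0.00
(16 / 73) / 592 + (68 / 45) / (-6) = -91699 / 364635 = -0.25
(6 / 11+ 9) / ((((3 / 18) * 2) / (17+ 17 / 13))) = 74970 / 143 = 524.27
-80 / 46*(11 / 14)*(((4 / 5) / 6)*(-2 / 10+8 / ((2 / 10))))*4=-70048 / 2415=-29.01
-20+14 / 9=-166 / 9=-18.44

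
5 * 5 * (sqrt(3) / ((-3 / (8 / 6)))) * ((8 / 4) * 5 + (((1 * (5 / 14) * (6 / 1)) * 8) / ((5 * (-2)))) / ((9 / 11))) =-152.13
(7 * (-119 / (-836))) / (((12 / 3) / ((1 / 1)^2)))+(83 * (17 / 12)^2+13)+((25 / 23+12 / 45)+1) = 157632301 / 865260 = 182.18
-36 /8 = -9 /2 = -4.50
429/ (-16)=-429/ 16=-26.81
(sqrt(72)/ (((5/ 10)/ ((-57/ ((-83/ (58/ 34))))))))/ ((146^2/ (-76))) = -376884 * sqrt(2)/ 7519219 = -0.07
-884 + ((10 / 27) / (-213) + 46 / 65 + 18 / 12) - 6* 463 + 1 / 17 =-46514173361 / 12709710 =-3659.74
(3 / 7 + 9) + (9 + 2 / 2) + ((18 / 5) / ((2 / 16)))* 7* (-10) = -13976 / 7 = -1996.57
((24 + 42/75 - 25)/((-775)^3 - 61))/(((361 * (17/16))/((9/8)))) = 99/35708474796650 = 0.00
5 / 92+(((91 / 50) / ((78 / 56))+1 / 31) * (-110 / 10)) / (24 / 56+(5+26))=-110767 / 267375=-0.41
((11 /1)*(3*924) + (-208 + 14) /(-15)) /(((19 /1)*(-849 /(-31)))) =14184794 /241965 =58.62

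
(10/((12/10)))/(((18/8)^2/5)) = 2000/243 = 8.23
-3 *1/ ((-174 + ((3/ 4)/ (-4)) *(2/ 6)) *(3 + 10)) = 48/ 36205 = 0.00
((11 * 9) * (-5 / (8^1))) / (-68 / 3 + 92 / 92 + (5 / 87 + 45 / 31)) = 267003 / 86984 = 3.07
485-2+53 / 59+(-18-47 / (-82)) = 2256789 / 4838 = 466.47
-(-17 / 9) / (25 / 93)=7.03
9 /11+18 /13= 315 /143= 2.20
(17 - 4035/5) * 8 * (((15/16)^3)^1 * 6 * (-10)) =19996875/64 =312451.17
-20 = -20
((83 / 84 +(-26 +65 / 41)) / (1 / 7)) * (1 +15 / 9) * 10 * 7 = -11295340 / 369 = -30610.68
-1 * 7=-7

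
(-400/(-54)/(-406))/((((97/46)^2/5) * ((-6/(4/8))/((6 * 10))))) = 5290000/51570729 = 0.10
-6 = -6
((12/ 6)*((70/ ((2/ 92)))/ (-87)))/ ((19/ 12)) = -25760/ 551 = -46.75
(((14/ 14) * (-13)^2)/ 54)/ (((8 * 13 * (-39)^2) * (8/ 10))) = 5/ 202176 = 0.00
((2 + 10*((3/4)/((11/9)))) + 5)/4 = 289/88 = 3.28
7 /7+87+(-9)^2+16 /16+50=220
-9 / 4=-2.25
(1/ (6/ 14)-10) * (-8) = 184/ 3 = 61.33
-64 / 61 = -1.05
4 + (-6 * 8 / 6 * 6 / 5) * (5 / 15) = 4 / 5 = 0.80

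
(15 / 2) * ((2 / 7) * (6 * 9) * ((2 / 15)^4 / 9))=32 / 7875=0.00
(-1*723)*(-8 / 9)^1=1928 / 3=642.67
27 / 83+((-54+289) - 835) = -49773 / 83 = -599.67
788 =788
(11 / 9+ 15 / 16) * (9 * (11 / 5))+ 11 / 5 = 3597 / 80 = 44.96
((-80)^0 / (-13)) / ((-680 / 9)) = 0.00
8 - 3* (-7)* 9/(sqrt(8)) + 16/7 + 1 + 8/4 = 93/7 + 189* sqrt(2)/4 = 80.11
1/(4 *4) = 1/16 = 0.06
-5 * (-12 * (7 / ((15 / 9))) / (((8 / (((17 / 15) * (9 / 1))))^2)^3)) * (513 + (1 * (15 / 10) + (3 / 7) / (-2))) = 1425299311881 / 2560000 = 556757.54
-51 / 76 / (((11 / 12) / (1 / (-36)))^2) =-17 / 27588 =-0.00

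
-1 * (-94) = 94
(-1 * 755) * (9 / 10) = -1359 / 2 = -679.50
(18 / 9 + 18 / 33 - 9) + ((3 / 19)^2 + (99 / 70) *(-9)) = -5325401 / 277970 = -19.16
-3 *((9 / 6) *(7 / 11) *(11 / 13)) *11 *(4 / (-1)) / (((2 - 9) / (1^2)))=-198 / 13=-15.23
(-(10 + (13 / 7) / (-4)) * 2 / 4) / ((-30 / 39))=3471 / 560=6.20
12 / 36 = 1 / 3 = 0.33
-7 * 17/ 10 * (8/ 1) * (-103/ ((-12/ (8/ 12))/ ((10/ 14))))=-3502/ 9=-389.11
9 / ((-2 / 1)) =-9 / 2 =-4.50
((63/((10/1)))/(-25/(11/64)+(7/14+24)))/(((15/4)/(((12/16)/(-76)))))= 231/1685300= 0.00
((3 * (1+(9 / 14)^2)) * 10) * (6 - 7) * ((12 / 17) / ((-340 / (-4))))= -4986 / 14161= -0.35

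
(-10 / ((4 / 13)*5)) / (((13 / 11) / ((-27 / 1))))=148.50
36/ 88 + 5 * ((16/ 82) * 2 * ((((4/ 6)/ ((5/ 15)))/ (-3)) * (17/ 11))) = -4333/ 2706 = -1.60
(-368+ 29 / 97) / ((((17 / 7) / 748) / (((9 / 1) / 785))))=-98868924 / 76145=-1298.43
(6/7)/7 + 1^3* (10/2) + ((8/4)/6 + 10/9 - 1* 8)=-1.43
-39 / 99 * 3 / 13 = -1 / 11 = -0.09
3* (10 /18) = 5 /3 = 1.67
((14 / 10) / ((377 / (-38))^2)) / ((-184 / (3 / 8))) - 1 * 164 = -42888854621 / 261517360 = -164.00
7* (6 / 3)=14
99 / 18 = 11 / 2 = 5.50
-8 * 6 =-48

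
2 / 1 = 2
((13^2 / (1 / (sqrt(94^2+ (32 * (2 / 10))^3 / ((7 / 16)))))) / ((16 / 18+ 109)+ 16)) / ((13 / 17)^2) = 5202 * sqrt(72238145) / 198275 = 222.99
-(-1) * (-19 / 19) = -1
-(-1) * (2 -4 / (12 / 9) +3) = 2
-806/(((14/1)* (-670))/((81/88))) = 0.08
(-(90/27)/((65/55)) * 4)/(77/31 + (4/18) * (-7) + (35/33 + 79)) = -90024/646243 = -0.14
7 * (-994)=-6958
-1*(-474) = 474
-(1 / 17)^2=-1 / 289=-0.00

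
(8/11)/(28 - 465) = -8/4807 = -0.00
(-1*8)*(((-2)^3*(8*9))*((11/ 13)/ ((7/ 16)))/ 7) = 811008/ 637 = 1273.17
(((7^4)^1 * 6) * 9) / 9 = 14406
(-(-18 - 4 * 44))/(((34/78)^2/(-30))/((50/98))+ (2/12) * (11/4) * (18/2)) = 885222000/18765731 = 47.17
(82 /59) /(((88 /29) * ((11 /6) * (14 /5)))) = 17835 /199892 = 0.09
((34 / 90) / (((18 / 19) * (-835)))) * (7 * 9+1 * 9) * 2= -2584 / 37575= -0.07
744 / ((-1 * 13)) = -57.23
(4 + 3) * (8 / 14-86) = -598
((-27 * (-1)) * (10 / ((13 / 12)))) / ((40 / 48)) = 3888 / 13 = 299.08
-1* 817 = -817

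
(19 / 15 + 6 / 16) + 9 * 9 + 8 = 10877 / 120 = 90.64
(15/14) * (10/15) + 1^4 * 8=61/7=8.71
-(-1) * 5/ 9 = 5/ 9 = 0.56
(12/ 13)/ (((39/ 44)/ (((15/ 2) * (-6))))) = -7920/ 169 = -46.86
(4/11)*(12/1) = 48/11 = 4.36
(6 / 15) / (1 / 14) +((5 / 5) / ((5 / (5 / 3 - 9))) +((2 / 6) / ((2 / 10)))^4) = 4799 / 405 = 11.85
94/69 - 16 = -1010/69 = -14.64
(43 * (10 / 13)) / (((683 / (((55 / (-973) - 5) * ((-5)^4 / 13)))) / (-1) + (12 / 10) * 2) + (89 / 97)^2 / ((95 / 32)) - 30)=-236379954750000 / 175135468158859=-1.35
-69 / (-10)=69 / 10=6.90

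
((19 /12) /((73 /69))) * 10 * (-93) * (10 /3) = -338675 /73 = -4639.38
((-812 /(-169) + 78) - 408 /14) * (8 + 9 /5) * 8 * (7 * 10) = 49769888 /169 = 294496.38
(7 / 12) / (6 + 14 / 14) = 1 / 12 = 0.08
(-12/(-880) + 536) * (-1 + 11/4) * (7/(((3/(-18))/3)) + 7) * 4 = -98229859/220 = -446499.36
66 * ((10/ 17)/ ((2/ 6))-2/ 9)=5192/ 51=101.80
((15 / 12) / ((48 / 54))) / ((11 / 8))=45 / 44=1.02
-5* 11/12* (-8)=110/3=36.67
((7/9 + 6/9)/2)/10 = 13/180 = 0.07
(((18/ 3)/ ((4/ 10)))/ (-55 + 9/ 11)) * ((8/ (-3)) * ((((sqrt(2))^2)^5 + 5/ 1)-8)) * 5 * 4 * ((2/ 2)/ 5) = 12760/ 149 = 85.64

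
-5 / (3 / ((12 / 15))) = -4 / 3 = -1.33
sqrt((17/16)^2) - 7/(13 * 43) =9391/8944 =1.05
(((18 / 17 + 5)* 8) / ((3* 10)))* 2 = 824 / 255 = 3.23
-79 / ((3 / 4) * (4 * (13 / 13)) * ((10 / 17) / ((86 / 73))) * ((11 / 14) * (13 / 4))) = -3233944 / 156585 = -20.65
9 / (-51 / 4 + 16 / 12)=-108 / 137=-0.79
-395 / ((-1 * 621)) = 395 / 621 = 0.64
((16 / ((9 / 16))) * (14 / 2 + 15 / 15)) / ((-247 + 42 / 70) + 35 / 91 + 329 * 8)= 133120 / 1395801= 0.10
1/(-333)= -1/333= -0.00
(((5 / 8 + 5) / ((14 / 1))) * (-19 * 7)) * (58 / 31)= -24795 / 248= -99.98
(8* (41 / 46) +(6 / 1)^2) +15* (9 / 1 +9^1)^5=651901952 / 23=28343563.13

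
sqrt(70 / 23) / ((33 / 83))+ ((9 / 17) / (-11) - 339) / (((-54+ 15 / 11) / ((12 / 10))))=83 * sqrt(1610) / 759+ 126804 / 16405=12.12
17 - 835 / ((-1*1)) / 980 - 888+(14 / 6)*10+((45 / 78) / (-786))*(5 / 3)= -423985453 / 500682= -846.82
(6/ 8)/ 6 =1/ 8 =0.12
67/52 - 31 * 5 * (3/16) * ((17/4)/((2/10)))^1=-616.29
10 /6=5 /3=1.67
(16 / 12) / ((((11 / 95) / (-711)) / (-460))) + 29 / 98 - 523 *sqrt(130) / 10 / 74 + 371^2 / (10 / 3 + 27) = 52842356689 / 14014 - 523 *sqrt(130) / 740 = 3770675.31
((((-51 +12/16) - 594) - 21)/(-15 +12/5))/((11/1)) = 4435/924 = 4.80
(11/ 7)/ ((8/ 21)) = 33/ 8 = 4.12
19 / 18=1.06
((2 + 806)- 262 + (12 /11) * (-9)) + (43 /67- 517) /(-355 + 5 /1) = 69344328 /128975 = 537.66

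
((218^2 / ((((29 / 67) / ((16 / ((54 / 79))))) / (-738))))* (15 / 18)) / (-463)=412533032480 / 120843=3413793.37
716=716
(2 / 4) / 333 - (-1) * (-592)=-394271 / 666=-592.00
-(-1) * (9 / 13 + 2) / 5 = 7 / 13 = 0.54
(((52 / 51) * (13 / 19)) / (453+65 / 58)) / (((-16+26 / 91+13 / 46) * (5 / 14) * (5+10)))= -176749664 / 9511594333425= -0.00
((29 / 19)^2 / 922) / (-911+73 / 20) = -8410 / 3020041887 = -0.00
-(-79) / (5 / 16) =1264 / 5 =252.80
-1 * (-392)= 392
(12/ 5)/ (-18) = -0.13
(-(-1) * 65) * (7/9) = 455/9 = 50.56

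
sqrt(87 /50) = sqrt(174) /10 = 1.32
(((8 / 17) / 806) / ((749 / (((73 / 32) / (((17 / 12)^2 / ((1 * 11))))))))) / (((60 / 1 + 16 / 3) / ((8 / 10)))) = 43362 / 363328706195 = 0.00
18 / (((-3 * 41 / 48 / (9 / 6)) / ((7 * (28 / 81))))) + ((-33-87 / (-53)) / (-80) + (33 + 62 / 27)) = 23919797 / 2346840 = 10.19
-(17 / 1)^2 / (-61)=289 / 61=4.74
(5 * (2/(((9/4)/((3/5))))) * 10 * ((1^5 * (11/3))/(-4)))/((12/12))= -220/9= -24.44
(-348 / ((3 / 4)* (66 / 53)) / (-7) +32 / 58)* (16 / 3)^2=92231680 / 60291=1529.78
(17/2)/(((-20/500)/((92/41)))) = -19550/41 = -476.83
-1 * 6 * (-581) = 3486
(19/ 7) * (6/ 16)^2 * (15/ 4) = 2565/ 1792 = 1.43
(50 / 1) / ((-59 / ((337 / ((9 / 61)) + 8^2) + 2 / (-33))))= -11622850 / 5841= -1989.87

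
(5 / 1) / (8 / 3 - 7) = -1.15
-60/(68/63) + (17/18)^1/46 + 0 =-782171/14076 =-55.57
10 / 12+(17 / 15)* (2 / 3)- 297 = -26587 / 90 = -295.41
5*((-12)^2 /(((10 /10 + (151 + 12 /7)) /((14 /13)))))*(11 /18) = 3.08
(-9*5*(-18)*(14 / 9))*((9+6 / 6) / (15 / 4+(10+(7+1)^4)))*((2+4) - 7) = -50400 / 16439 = -3.07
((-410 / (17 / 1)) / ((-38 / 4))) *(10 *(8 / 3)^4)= 33587200 / 26163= 1283.77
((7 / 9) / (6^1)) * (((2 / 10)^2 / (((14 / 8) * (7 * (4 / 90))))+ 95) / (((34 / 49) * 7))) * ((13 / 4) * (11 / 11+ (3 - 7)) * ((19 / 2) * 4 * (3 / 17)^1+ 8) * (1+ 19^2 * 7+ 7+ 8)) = -19251082175 / 20808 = -925176.96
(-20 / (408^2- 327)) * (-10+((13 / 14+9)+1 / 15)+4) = -1678 / 3488877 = -0.00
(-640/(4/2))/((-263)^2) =-320/69169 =-0.00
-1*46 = -46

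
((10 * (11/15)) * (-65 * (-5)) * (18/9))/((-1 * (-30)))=1430/9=158.89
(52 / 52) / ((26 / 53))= 53 / 26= 2.04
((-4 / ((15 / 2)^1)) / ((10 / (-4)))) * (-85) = -272 / 15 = -18.13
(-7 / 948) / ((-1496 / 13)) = 91 / 1418208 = 0.00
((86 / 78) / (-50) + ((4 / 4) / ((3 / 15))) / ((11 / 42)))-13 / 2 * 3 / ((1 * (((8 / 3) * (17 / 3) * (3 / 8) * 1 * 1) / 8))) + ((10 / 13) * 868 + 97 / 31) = 7487425679 / 11304150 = 662.36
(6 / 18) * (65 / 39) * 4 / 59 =20 / 531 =0.04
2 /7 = 0.29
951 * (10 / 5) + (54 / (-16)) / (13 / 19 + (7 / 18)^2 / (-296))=2363401698 / 1245821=1897.06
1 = 1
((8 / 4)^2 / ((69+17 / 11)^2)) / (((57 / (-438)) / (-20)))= 44165 / 357542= 0.12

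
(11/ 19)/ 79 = 11/ 1501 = 0.01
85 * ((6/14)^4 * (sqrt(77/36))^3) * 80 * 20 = 14352.06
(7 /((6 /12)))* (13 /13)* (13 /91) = 2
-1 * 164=-164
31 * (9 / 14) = 279 / 14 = 19.93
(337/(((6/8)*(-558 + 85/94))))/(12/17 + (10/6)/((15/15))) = -0.34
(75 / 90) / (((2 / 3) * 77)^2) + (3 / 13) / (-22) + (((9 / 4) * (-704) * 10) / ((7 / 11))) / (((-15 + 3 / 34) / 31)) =414801702771 / 8016008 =51746.67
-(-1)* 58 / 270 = 0.21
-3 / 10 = -0.30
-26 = -26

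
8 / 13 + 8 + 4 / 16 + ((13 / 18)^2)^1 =19769 / 2106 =9.39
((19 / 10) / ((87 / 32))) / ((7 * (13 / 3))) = 304 / 13195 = 0.02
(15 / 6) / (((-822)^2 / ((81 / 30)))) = 3 / 300304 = 0.00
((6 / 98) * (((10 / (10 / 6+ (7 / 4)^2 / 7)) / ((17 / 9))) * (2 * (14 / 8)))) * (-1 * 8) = -51840 / 12019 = -4.31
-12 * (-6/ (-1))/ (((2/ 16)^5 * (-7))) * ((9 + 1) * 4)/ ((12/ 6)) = 47185920/ 7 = 6740845.71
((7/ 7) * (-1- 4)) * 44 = -220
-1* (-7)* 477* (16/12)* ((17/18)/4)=6307/6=1051.17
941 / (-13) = -941 / 13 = -72.38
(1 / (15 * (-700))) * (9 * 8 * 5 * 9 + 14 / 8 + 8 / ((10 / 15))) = -2603 / 8400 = -0.31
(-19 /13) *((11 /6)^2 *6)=-2299 /78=-29.47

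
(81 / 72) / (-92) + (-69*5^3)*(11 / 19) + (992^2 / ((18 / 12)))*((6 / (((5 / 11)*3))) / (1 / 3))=605141502089 / 69920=8654769.77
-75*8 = -600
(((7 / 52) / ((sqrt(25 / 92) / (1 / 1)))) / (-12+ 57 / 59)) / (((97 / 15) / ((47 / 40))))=-2773*sqrt(23) / 3127280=-0.00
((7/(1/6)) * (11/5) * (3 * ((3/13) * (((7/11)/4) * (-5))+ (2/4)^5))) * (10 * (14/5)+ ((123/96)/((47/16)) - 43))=60114159/97760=614.92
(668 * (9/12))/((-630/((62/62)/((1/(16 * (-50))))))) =13360/21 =636.19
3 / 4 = 0.75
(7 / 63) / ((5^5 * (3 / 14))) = 14 / 84375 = 0.00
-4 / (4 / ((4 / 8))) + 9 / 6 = 1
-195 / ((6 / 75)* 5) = -975 / 2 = -487.50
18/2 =9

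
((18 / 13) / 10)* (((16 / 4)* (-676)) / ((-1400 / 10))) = 468 / 175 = 2.67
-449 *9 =-4041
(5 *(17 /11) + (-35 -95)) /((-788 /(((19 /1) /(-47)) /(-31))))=25555 /12629276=0.00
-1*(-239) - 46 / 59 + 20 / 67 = 942865 / 3953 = 238.52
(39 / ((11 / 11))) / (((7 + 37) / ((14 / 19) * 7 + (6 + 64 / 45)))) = 34957 / 3135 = 11.15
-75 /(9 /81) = -675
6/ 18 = 0.33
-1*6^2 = -36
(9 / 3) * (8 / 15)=8 / 5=1.60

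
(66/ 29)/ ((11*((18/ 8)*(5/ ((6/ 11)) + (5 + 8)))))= 16/ 3857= 0.00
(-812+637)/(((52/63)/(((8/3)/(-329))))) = 1050/611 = 1.72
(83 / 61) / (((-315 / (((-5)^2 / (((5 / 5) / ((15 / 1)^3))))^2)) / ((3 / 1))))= -39392578125 / 427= -92254281.32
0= 0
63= 63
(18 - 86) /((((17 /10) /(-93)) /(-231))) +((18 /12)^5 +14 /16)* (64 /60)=-25779329 /30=-859310.97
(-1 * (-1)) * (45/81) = 5/9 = 0.56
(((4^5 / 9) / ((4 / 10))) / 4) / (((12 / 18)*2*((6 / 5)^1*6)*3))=2.47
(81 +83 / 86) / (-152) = -371 / 688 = -0.54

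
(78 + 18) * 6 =576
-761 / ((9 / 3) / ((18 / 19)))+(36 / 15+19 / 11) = -236.19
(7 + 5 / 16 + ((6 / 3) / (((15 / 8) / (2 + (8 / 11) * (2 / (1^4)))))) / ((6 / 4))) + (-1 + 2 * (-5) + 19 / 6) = 15331 / 7920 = 1.94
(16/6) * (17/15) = 3.02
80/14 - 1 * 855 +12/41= -243661/287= -848.99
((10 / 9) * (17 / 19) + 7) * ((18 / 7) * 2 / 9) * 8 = 43744 / 1197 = 36.54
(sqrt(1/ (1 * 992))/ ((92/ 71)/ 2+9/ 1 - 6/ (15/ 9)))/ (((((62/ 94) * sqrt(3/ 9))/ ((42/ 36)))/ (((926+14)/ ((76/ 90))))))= 411702375 * sqrt(186)/ 313616584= 17.90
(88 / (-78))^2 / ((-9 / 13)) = -1936 / 1053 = -1.84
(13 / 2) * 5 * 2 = 65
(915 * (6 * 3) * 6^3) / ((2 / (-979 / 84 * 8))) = -1160937360 / 7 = -165848194.29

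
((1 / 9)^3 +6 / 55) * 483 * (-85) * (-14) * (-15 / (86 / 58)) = -572279330 / 891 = -642288.81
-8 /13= -0.62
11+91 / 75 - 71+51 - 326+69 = -19859 / 75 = -264.79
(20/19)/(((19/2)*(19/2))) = 80/6859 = 0.01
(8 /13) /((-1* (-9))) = 8 /117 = 0.07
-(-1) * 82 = 82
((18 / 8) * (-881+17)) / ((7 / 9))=-17496 / 7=-2499.43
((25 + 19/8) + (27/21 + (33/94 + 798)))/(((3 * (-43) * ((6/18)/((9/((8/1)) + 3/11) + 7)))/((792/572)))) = -223.63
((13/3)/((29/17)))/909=221/79083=0.00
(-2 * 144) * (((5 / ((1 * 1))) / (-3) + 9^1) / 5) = -2112 / 5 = -422.40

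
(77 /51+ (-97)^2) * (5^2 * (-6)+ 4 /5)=-1404048.06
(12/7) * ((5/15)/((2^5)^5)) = 1/58720256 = 0.00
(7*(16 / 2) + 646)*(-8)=-5616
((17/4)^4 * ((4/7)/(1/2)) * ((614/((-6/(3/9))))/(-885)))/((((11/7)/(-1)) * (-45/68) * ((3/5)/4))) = 435896099/4731210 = 92.13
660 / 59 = 11.19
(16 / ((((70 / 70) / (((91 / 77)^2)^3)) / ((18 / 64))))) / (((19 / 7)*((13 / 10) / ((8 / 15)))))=62377224 / 33659659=1.85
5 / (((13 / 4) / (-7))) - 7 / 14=-293 / 26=-11.27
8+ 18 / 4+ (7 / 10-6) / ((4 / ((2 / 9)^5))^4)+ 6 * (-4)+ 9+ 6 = 425518291066992290947 / 121576654590569288010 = 3.50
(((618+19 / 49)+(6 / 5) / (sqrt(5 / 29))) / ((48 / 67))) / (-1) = -2030167 / 2352 - 67 * sqrt(145) / 200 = -867.20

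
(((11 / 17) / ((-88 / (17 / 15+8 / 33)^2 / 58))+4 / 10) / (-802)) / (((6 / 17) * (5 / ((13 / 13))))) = 753821 / 2620134000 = 0.00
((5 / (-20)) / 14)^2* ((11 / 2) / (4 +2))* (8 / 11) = 1 / 4704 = 0.00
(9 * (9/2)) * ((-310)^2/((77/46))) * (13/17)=2327445900/1309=1778033.54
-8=-8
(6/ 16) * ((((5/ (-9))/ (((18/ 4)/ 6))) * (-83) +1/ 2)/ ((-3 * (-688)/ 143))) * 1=478621/ 297216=1.61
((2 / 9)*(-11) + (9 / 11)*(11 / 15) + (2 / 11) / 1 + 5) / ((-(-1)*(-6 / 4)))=-2.22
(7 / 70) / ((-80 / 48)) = -3 / 50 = -0.06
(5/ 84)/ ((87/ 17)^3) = 0.00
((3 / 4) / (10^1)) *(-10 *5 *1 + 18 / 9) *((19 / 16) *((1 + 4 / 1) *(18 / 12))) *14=-3591 / 8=-448.88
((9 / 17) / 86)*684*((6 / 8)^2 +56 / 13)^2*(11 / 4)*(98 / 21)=40534701669 / 31625984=1281.69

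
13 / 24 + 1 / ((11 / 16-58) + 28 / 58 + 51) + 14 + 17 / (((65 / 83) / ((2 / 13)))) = 17.71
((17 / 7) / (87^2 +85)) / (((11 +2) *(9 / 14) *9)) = 17 / 4029831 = 0.00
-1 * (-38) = 38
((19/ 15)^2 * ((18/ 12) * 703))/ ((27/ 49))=12435367/ 4050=3070.46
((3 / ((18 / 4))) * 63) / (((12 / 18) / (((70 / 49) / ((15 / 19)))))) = 114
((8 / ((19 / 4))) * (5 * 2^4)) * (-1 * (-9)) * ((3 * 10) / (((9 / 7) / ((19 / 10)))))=53760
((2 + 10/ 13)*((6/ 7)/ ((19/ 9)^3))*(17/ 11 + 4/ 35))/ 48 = 4192479/ 480610130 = 0.01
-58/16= -29/8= -3.62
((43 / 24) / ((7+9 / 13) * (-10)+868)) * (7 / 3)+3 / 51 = 0.06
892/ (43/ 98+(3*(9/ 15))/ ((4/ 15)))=174832/ 1409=124.08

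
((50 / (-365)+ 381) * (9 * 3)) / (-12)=-250227 / 292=-856.94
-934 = -934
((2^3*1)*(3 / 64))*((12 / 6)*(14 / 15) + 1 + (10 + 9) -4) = 67 / 10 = 6.70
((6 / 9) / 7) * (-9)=-6 / 7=-0.86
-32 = -32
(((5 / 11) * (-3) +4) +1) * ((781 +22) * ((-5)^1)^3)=-365000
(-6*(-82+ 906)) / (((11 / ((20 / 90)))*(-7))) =14.27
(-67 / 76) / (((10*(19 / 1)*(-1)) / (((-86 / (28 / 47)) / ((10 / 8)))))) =-135407 / 252700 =-0.54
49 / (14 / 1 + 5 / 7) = 343 / 103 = 3.33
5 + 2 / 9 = 47 / 9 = 5.22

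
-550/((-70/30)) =1650/7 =235.71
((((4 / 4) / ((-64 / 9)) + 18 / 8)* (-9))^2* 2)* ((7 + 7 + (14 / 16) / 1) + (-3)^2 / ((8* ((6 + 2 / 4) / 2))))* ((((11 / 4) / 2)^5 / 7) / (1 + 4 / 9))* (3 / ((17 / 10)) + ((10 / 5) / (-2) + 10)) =619855552272332475 / 10797010911232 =57409.92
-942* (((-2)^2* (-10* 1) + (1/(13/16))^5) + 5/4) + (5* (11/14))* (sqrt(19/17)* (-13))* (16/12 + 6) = 25130728281/742586 - 7865* sqrt(323)/357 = 33446.24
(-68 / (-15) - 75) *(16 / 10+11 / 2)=-75047 / 150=-500.31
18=18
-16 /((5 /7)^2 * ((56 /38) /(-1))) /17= 532 /425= 1.25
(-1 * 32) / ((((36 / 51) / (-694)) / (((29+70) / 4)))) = 778668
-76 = -76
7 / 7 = 1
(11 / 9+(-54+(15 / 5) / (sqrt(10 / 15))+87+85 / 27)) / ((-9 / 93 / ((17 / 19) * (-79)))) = 41633 * sqrt(6) / 38+42007697 / 1539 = 29979.12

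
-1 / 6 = -0.17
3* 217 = 651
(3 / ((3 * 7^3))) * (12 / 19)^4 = 0.00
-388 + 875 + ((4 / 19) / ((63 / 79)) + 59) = 653878 / 1197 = 546.26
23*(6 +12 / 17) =2622 / 17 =154.24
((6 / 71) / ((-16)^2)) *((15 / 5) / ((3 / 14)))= 21 / 4544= 0.00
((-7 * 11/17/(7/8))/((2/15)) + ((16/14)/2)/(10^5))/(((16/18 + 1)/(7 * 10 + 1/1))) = -73804489137/50575000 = -1459.31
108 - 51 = 57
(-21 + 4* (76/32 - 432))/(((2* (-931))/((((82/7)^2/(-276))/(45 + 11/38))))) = -119351/11637402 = -0.01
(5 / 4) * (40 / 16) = 25 / 8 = 3.12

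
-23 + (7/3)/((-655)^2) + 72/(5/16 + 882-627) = -23888878526/1051540275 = -22.72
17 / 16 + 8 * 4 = 529 / 16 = 33.06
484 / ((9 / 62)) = 30008 / 9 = 3334.22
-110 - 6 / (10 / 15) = -119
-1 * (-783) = 783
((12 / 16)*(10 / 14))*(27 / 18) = 45 / 56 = 0.80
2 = 2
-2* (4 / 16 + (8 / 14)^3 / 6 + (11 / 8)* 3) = -36271 / 4116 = -8.81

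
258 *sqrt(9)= 774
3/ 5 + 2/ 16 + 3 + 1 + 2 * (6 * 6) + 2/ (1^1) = 3149/ 40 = 78.72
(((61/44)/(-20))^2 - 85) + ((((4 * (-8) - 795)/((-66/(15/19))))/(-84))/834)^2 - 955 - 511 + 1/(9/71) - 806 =-25180011300175449703/10718974801180800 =-2349.11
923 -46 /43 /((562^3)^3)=110985693746632608000840081641 /120244521935679965331354368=923.00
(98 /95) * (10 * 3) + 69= 99.95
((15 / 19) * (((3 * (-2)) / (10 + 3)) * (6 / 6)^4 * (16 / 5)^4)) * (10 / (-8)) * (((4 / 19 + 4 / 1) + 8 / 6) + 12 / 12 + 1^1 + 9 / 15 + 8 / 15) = 414.41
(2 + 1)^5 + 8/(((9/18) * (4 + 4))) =245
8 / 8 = 1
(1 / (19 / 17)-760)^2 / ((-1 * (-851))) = 208022929 / 307211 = 677.13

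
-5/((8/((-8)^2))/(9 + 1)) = -400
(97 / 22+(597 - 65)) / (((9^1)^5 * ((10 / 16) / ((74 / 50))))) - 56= -4545026452 / 81192375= -55.98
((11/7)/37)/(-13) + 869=2925912/3367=869.00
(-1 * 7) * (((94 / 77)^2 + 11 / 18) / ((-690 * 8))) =224267 / 84157920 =0.00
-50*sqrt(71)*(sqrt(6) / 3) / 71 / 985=-10*sqrt(426) / 41961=-0.00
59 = 59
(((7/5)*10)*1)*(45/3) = 210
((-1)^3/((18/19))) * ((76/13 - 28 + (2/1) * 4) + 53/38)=2101/156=13.47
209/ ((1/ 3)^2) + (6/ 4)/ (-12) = 1880.88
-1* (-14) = 14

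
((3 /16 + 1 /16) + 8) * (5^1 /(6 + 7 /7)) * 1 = 165 /28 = 5.89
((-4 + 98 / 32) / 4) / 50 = -3 / 640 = -0.00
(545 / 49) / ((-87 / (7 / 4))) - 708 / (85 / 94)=-162166997 / 207060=-783.19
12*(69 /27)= 92 /3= 30.67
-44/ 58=-22/ 29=-0.76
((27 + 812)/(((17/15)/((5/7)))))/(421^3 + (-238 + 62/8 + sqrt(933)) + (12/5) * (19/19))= 1878140928385500/265031122197116913911 - 25170000 * sqrt(933)/265031122197116913911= 0.00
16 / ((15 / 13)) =208 / 15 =13.87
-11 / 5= -2.20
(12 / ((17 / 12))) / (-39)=-48 / 221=-0.22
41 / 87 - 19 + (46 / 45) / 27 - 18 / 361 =-235835116 / 12719835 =-18.54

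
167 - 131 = 36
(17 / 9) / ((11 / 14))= 238 / 99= 2.40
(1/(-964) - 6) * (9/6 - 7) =63635/1928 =33.01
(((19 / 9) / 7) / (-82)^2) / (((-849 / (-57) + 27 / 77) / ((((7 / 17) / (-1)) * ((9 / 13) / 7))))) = -3971 / 33143833216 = -0.00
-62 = -62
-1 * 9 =-9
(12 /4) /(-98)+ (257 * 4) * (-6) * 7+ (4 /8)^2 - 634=-8586717 /196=-43809.78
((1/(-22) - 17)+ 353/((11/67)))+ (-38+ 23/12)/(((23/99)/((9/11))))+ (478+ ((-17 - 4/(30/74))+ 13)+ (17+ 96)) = 39211499/15180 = 2583.10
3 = 3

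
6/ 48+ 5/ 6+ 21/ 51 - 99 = -39833/ 408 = -97.63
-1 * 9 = -9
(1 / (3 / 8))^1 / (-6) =-4 / 9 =-0.44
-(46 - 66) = 20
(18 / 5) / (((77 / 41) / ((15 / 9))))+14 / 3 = 7.86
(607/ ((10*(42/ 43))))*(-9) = -78303/ 140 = -559.31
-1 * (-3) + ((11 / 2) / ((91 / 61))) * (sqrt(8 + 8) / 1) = 1615 / 91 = 17.75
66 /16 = 4.12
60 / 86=30 / 43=0.70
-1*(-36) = 36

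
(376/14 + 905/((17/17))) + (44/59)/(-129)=49646245/53277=931.85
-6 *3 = -18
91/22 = 4.14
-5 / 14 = -0.36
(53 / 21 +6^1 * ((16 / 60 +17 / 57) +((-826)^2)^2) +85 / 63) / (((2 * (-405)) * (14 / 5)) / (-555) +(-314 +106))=-13696999247.08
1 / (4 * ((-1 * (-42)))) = 1 / 168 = 0.01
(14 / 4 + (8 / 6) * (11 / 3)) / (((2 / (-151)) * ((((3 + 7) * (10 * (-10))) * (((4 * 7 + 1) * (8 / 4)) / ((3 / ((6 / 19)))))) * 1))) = 433219 / 4176000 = 0.10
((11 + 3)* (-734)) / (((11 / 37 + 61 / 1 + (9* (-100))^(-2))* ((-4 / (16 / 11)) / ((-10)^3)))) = -1231886880000000 / 20207880407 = -60960.72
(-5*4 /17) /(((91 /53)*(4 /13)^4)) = -582205 /7616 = -76.44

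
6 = 6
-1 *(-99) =99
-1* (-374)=374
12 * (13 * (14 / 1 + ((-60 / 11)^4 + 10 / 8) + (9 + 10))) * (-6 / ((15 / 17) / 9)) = -642595980078 / 73205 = -8778034.02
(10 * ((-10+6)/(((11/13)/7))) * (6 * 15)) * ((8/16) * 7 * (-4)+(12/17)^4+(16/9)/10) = 371403337760/918731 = 404256.89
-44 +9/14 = -607/14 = -43.36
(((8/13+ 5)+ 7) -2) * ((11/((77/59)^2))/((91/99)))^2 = 524.03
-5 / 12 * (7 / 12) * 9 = -35 / 16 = -2.19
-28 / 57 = -0.49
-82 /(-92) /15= 41 /690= 0.06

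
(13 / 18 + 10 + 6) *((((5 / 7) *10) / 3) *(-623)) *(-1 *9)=669725 / 3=223241.67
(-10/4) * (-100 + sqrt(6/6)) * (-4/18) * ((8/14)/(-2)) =110/7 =15.71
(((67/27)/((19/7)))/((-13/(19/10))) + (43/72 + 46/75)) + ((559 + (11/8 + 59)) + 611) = 43223963/35100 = 1231.45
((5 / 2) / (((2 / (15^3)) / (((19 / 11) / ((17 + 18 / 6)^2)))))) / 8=12825 / 5632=2.28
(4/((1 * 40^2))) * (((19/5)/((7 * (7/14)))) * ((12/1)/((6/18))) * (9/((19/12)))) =486/875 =0.56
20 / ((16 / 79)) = 395 / 4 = 98.75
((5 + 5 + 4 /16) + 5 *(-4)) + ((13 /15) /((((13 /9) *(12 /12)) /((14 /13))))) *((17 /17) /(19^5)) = -6276910797 /643785740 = -9.75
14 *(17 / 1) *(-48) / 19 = -11424 / 19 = -601.26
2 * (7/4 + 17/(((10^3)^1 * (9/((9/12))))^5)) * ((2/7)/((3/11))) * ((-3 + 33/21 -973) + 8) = -2160297216000000000084337/609638400000000000000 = -3543.57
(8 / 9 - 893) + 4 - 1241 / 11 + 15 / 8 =-791251 / 792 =-999.05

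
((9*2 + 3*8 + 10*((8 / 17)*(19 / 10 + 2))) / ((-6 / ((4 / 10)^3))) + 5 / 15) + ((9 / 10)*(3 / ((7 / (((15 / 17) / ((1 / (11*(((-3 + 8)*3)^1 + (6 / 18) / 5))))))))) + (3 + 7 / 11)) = 29320442 / 490875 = 59.73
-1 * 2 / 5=-2 / 5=-0.40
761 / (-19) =-761 / 19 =-40.05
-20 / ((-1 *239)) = 20 / 239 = 0.08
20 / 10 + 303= 305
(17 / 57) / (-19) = -17 / 1083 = -0.02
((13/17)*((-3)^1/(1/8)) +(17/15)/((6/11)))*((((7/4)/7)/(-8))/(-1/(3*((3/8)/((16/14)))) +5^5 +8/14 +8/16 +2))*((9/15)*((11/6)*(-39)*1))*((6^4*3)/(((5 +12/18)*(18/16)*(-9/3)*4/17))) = 26220753/4349450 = 6.03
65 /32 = 2.03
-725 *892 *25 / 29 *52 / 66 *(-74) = 1072630000 / 33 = 32503939.39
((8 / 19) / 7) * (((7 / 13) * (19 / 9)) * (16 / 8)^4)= 128 / 117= 1.09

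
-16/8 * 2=-4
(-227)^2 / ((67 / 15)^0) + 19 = 51548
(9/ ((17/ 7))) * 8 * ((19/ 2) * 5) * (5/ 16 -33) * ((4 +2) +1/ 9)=-19128725/ 68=-281304.78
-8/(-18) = 4/9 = 0.44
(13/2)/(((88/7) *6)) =91/1056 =0.09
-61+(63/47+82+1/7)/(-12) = -134147/1974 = -67.96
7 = 7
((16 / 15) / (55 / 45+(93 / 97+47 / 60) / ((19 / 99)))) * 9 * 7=22292928 / 3416743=6.52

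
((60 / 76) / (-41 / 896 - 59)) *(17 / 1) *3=-45696 / 67013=-0.68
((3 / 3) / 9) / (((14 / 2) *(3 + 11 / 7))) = 1 / 288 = 0.00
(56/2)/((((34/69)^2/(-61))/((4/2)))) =-4065894/289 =-14068.84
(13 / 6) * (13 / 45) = 169 / 270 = 0.63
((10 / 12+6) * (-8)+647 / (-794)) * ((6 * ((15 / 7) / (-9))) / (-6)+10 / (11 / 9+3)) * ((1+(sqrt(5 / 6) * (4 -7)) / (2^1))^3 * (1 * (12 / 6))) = -910561730 / 475209+111672665 * sqrt(30) / 316806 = 14.57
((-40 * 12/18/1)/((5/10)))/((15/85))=-2720/9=-302.22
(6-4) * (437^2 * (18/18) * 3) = 1145814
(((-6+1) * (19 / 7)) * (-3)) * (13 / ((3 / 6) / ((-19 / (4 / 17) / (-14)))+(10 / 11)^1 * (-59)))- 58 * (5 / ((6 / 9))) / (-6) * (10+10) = 1917995435 / 1331834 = 1440.12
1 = 1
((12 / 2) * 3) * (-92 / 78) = -276 / 13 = -21.23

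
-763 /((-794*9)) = 763 /7146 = 0.11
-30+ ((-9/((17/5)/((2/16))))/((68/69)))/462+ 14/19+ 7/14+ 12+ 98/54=-10921947307/730610496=-14.95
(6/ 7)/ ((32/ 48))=9/ 7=1.29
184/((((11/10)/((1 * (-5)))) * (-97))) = 9200/1067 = 8.62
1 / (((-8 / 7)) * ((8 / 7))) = -49 / 64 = -0.77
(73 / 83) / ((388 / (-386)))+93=1483397 / 16102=92.13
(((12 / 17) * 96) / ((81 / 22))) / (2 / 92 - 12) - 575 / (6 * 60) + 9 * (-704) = -4275263957 / 674424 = -6339.13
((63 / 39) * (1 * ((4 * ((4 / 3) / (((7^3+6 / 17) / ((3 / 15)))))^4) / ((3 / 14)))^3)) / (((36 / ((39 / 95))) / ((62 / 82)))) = 0.00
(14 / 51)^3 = 2744 / 132651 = 0.02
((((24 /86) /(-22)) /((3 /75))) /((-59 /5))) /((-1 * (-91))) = 750 /2539537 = 0.00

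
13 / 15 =0.87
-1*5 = -5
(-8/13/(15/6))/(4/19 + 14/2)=-304/8905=-0.03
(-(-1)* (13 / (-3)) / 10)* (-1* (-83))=-1079 / 30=-35.97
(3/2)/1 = 3/2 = 1.50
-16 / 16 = -1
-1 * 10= -10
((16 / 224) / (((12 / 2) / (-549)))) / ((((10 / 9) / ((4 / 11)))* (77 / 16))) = -13176 / 29645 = -0.44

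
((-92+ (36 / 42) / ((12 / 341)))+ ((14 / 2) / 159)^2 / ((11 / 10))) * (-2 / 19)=7.12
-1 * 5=-5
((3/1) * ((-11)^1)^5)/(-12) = 161051/4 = 40262.75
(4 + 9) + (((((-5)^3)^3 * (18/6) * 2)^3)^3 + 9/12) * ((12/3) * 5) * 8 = -666885980032255742955271671235095709562301635742187499999999999867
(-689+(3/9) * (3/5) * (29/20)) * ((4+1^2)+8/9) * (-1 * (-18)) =-3650163/50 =-73003.26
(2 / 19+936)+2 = 17824 / 19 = 938.11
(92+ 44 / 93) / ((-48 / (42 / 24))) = -7525 / 2232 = -3.37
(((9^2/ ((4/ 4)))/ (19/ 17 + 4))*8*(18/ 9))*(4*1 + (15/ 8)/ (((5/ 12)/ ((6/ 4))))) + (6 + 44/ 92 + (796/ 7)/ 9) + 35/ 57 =2189267578/ 798399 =2742.07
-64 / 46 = -1.39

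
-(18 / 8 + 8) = -41 / 4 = -10.25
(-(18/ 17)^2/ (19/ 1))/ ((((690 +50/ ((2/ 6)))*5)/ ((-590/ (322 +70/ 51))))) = 4779/ 186442060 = 0.00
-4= -4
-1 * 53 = -53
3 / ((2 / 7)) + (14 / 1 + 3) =55 / 2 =27.50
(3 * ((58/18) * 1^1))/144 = 29/432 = 0.07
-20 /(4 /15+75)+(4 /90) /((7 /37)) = -0.03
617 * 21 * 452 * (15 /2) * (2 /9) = 9760940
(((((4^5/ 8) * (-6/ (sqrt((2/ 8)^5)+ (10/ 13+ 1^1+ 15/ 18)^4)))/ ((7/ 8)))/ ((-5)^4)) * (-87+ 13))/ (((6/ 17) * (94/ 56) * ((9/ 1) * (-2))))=-21192221786112/ 99836131088125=-0.21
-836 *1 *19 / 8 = -3971 / 2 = -1985.50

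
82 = 82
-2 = -2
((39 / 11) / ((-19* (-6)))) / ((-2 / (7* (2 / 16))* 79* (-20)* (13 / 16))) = 0.00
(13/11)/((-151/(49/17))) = -637/28237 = -0.02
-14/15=-0.93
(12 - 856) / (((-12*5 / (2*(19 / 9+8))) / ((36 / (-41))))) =-153608 / 615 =-249.77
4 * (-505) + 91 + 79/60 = -115661/60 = -1927.68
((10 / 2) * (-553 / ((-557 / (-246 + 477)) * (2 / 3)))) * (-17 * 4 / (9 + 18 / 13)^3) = -3180715538 / 30453975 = -104.44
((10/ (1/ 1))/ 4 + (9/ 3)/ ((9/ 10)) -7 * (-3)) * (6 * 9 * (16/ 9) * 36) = 92736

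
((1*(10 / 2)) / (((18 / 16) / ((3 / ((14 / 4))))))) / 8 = 10 / 21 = 0.48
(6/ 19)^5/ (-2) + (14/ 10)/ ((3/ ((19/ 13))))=328563007/ 482839305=0.68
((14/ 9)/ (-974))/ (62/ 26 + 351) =-91/ 20135502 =-0.00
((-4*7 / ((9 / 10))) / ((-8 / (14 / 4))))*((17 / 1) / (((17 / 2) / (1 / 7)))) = 35 / 9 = 3.89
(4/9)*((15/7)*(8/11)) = 160/231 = 0.69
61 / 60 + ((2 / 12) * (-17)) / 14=57 / 70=0.81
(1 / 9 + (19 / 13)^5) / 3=22656184 / 10024911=2.26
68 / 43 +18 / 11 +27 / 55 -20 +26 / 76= -1433357 / 89870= -15.95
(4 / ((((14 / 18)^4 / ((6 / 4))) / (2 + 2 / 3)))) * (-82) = -8608032 / 2401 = -3585.19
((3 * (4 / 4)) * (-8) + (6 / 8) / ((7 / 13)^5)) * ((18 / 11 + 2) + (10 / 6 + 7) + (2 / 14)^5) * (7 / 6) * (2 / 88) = -1136353421425 / 468747498912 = -2.42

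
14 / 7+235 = 237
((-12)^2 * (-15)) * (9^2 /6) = -29160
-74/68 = -37/34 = -1.09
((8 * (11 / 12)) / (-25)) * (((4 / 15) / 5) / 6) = -44 / 16875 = -0.00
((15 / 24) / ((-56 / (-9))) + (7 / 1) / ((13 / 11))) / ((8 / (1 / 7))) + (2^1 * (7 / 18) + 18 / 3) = 20210513 / 2935296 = 6.89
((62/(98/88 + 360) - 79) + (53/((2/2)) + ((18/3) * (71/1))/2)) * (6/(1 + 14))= 5947942/79445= 74.87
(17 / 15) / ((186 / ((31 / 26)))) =17 / 2340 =0.01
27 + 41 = 68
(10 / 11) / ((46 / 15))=75 / 253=0.30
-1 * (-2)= 2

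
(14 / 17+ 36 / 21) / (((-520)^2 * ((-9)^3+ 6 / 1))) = -151 / 11632202400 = -0.00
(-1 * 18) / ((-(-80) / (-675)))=151.88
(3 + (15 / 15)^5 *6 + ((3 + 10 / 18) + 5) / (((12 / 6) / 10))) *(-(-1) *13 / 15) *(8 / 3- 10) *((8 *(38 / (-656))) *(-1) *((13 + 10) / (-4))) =14560403 / 16605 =876.87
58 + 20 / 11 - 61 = -13 / 11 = -1.18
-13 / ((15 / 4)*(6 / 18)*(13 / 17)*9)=-68 / 45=-1.51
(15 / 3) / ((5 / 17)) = 17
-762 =-762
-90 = -90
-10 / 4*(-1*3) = 15 / 2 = 7.50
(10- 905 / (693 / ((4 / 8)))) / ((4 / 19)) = 246145 / 5544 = 44.40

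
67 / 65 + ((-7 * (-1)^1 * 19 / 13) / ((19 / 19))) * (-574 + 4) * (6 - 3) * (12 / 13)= -13644929 / 845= -16147.84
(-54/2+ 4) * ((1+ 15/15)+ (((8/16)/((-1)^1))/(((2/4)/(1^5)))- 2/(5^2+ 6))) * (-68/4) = 11339/31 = 365.77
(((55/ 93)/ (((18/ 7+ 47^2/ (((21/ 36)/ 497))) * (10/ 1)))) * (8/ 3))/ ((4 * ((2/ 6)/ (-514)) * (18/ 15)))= -0.00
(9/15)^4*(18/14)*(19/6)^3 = 185193/35000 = 5.29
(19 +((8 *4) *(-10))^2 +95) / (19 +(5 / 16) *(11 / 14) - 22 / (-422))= 4845221696 / 912085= 5312.25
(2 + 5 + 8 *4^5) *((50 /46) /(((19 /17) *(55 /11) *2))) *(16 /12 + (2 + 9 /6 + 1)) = 8130675 /1748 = 4651.42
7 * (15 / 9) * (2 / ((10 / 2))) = 14 / 3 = 4.67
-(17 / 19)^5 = -1419857 / 2476099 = -0.57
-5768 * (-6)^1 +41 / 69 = 2387993 / 69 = 34608.59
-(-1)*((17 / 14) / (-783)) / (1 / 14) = -17 / 783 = -0.02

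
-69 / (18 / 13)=-299 / 6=-49.83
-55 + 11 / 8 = -429 / 8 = -53.62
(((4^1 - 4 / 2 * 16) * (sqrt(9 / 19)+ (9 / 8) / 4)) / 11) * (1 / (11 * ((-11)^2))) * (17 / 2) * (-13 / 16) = 13923 / 3748096+ 4641 * sqrt(19) / 2225432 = 0.01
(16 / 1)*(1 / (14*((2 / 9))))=36 / 7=5.14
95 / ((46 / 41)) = 3895 / 46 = 84.67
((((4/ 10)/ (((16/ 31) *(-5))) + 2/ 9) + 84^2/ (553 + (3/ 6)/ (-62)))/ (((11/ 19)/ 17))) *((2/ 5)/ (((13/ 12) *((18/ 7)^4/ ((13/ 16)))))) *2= 5.17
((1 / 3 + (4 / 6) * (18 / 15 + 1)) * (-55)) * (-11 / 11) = 99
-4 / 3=-1.33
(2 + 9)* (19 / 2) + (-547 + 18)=-849 / 2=-424.50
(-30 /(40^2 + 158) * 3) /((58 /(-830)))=0.73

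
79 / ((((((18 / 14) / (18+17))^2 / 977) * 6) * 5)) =926581915 / 486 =1906547.15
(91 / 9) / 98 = 13 / 126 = 0.10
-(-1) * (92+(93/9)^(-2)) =88421/961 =92.01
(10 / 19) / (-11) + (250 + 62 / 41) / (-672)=-303841 / 719796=-0.42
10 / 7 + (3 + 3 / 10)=331 / 70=4.73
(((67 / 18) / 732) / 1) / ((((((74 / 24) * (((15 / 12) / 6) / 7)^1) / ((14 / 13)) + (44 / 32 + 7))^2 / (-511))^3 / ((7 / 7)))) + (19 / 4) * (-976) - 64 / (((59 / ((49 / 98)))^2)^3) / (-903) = -1997307769349655799828951026553678675307355284753663 / 430653771706783586498811024940196086430410239243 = -4637.85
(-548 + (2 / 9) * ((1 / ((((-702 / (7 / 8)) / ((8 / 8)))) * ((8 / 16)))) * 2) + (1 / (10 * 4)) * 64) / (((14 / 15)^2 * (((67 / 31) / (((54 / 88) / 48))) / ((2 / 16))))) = -2675425705 / 5768835072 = -0.46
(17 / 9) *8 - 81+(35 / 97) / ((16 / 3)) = -65.82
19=19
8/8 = 1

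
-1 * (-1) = 1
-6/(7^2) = -6/49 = -0.12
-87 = -87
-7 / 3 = -2.33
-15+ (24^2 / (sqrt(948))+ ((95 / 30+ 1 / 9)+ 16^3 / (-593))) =-198851 / 10674+ 96 * sqrt(237) / 79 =0.08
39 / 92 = 0.42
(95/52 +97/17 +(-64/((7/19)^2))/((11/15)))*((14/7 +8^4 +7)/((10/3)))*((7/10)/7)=-745722113457/9529520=-78253.90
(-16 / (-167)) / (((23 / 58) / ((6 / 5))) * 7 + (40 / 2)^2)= 5568 / 23380835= 0.00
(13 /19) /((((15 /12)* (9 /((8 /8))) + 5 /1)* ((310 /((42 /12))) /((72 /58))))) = 252 /427025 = 0.00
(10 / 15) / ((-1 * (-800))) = 1 / 1200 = 0.00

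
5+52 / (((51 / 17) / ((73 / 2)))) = 1913 / 3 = 637.67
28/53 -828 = -43856/53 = -827.47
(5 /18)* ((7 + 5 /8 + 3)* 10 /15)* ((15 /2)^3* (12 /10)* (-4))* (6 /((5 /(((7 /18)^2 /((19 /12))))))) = -104125 /228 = -456.69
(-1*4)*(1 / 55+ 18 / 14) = -2008 / 385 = -5.22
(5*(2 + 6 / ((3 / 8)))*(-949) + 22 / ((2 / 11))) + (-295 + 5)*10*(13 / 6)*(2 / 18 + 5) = -3169903 / 27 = -117403.81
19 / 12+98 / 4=26.08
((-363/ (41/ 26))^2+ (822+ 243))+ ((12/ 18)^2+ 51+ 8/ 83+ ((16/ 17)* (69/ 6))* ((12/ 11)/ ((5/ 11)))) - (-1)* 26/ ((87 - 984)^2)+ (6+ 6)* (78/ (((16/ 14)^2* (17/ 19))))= 107525198868295127/ 1957379328840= 54933.25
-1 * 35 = -35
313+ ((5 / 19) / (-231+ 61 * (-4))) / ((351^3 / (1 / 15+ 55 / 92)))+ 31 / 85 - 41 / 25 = 570818167839647999 / 1831161140160300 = 311.72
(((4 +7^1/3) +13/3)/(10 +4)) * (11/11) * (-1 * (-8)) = 128/21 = 6.10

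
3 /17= 0.18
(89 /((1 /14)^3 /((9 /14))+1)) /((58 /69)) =5416362 /51185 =105.82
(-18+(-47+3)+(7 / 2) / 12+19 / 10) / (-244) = 7177 / 29280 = 0.25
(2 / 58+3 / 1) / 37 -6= -5.92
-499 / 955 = -0.52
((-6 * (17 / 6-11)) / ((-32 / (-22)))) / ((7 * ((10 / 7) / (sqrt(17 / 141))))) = 539 * sqrt(2397) / 22560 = 1.17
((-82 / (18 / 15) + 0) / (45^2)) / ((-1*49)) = 41 / 59535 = 0.00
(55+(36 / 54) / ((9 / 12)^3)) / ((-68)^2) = 4583 / 374544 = 0.01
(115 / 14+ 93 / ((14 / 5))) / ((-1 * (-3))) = 290 / 21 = 13.81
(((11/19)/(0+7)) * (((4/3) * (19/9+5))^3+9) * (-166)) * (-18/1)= 61917333676/290871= 212868.71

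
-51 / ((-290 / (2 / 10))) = 51 / 1450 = 0.04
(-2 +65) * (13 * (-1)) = -819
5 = 5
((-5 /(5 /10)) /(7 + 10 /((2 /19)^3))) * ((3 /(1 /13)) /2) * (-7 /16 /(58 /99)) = 45045 /2654312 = 0.02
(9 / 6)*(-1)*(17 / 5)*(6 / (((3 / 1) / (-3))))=30.60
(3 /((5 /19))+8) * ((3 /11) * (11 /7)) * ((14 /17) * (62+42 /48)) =146373 /340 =430.51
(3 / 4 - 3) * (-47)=423 / 4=105.75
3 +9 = 12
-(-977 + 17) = 960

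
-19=-19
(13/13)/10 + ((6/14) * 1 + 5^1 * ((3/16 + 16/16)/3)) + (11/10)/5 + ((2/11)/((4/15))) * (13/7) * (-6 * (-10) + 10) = 8442043/92400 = 91.36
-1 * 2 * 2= -4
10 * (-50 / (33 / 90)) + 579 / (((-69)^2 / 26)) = -23749802 / 17457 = -1360.47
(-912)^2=831744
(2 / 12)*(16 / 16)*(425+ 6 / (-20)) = 4247 / 60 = 70.78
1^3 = 1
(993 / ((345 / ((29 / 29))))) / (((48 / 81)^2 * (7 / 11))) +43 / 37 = 107070133 / 7624960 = 14.04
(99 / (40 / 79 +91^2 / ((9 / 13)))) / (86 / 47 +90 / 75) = 1503765 / 550502024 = 0.00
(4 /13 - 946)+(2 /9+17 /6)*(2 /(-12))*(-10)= -660301 /702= -940.60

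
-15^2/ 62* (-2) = 225/ 31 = 7.26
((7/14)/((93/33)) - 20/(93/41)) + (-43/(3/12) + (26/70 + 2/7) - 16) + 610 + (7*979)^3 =321841612891.02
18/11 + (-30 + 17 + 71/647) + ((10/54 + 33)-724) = -134908822/192159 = -702.07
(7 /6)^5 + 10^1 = 94567 /7776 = 12.16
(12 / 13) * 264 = 3168 / 13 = 243.69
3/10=0.30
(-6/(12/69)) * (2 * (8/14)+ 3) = -2001/14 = -142.93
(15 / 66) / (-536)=-5 / 11792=-0.00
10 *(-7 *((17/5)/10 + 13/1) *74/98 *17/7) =-419543/245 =-1712.42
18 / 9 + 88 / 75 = 238 / 75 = 3.17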